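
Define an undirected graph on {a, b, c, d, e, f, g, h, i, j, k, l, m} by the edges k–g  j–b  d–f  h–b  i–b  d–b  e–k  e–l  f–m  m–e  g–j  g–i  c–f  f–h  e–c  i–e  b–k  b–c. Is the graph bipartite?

A valid 2-coloring puts {a, c, d, h, i, j, k, l, m} on one side and {b, e, f, g} on the other; every edge crosses between the two sides.

Yes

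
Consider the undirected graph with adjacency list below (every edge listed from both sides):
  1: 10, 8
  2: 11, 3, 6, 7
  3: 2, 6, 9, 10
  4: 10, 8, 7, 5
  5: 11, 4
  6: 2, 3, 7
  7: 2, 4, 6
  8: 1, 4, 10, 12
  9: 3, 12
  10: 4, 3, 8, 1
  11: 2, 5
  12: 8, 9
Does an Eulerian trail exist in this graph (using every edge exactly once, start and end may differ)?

Yes

Degrees: 1:2, 2:4, 3:4, 4:4, 5:2, 6:3, 7:3, 8:4, 9:2, 10:4, 11:2, 12:2
Odd-degree vertices: 6, 7 (2 total).
The non-isolated vertices are connected and exactly 2 have odd degree, so an Eulerian trail exists (from 6 to 7).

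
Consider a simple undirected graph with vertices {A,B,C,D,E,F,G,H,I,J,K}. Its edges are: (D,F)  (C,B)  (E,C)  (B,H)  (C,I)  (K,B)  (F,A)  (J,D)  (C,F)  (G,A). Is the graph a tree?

Yes

|V| = 11, |E| = 10.
Connected and |E| = |V| - 1, which characterizes a tree.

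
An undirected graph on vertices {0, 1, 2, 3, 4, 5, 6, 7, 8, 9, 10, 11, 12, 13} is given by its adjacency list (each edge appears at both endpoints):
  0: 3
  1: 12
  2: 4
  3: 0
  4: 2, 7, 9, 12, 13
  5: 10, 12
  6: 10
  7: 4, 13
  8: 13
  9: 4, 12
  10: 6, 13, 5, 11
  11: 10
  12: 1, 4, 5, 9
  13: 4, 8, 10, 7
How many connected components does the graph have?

Component: {0, 3}
Component: {1, 2, 4, 5, 6, 7, 8, 9, 10, 11, 12, 13}

2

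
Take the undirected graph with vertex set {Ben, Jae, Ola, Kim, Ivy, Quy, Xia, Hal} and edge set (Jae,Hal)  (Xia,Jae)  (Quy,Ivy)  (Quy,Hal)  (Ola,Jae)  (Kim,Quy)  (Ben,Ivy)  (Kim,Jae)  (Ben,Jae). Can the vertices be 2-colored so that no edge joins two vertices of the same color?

The cycle Quy-Ivy-Ben-Jae-Hal-Quy has length 5, which is odd, so the graph is not bipartite.

No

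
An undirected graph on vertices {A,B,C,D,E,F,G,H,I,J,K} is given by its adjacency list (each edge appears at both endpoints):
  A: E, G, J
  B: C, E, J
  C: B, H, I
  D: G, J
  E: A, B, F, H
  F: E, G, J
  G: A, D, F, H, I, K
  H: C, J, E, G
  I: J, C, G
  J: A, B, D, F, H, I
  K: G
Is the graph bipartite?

Color {C, E, G, J} black and {A, B, D, F, H, I, K} white. No edge joins two same-colored vertices, so the graph is bipartite.

Yes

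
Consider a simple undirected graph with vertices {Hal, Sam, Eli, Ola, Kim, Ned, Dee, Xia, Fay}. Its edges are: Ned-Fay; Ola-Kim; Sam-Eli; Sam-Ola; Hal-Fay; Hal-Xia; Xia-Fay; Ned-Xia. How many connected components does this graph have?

Component: {Dee}
Component: {Hal, Ned, Xia, Fay}
Component: {Sam, Eli, Ola, Kim}

3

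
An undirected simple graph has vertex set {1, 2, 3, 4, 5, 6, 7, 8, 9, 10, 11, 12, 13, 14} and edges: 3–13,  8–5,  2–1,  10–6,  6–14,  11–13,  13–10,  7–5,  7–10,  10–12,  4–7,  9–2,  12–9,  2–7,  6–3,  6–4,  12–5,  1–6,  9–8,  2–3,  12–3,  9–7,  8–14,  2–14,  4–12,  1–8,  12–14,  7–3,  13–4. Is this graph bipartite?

2-7-10-12-14-2 is an odd cycle (length 5), and a bipartite graph can contain only even cycles.

No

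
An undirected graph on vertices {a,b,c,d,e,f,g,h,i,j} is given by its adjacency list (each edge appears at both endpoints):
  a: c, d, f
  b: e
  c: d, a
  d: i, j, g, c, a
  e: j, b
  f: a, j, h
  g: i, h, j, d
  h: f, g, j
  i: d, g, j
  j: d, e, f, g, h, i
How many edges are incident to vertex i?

3

Neighbors of i: d, g, j.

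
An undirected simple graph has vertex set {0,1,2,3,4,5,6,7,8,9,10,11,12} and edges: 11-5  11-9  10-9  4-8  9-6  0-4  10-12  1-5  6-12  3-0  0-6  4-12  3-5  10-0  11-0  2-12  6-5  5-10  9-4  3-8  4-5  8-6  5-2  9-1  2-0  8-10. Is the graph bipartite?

Color {1, 2, 3, 4, 6, 7, 10, 11} black and {0, 5, 8, 9, 12} white. No edge joins two same-colored vertices, so the graph is bipartite.

Yes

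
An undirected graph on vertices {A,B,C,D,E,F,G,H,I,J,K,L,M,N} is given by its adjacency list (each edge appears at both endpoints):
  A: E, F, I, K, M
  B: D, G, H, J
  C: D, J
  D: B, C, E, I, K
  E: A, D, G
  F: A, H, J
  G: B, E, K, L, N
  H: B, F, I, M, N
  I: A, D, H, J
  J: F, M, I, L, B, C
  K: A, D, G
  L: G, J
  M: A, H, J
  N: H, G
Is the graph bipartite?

A valid 2-coloring puts {B, C, E, F, I, K, L, M, N} on one side and {A, D, G, H, J} on the other; every edge crosses between the two sides.

Yes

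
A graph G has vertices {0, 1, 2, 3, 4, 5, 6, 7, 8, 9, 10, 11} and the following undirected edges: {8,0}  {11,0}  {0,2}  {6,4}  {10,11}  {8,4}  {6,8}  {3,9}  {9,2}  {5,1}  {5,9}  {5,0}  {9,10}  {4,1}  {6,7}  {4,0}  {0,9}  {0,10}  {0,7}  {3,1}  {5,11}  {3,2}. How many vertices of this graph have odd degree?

8

Degrees: 0:8, 1:3, 2:3, 3:3, 4:4, 5:4, 6:3, 7:2, 8:3, 9:5, 10:3, 11:3
Odd-degree vertices: 1, 2, 3, 6, 8, 9, 10, 11.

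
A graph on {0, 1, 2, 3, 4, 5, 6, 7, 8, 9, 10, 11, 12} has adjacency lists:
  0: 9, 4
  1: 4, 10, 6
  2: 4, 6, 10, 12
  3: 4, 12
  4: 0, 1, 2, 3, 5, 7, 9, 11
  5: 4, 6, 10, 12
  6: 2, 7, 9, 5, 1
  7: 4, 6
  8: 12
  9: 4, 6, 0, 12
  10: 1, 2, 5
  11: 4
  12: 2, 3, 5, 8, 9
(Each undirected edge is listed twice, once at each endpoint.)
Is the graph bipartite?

No

The cycle 9-0-4-9 has length 3, which is odd, so the graph is not bipartite.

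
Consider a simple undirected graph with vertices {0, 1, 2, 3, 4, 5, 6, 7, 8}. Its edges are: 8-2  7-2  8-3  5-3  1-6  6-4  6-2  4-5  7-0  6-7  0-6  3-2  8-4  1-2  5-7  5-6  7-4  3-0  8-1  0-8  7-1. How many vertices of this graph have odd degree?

2

Degrees: 0:4, 1:4, 2:5, 3:4, 4:4, 5:4, 6:6, 7:6, 8:5
Odd-degree vertices: 2, 8.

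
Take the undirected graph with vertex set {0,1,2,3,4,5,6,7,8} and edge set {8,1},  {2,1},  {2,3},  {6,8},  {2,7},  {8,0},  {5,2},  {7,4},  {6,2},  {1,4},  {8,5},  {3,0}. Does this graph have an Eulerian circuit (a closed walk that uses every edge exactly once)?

Degrees: 0:2, 1:3, 2:5, 3:2, 4:2, 5:2, 6:2, 7:2, 8:4
Vertices with odd degree: 1, 2. An Eulerian circuit requires all degrees even.

No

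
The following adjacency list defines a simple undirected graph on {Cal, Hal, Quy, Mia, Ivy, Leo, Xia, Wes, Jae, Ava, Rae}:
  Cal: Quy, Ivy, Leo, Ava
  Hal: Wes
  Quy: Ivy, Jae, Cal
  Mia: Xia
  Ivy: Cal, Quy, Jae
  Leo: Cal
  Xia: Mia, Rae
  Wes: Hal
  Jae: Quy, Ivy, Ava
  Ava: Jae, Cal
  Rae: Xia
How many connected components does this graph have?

Component: {Hal, Wes}
Component: {Mia, Xia, Rae}
Component: {Cal, Quy, Ivy, Leo, Jae, Ava}

3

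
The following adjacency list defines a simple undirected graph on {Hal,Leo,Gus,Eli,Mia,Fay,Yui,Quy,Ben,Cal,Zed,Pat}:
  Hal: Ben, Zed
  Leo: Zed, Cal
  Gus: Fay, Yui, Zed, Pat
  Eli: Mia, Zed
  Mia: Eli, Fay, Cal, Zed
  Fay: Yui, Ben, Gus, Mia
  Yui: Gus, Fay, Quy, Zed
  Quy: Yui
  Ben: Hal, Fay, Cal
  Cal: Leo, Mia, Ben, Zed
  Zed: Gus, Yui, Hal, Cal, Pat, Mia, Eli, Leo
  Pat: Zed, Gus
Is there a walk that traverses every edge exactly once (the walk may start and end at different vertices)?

Yes

Degrees: Hal:2, Leo:2, Gus:4, Eli:2, Mia:4, Fay:4, Yui:4, Quy:1, Ben:3, Cal:4, Zed:8, Pat:2
Odd-degree vertices: Quy, Ben (2 total).
With 2 odd-degree vertices and all edges in one connected piece, an Eulerian trail exists (from Quy to Ben).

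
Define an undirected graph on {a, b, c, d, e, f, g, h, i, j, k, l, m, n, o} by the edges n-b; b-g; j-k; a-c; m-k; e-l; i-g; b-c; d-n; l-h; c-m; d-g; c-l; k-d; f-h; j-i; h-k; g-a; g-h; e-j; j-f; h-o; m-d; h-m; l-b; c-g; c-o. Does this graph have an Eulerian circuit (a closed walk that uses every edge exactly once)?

Yes

Degrees: a:2, b:4, c:6, d:4, e:2, f:2, g:6, h:6, i:2, j:4, k:4, l:4, m:4, n:2, o:2
All degrees are even and the non-isolated vertices are connected — an Eulerian circuit exists.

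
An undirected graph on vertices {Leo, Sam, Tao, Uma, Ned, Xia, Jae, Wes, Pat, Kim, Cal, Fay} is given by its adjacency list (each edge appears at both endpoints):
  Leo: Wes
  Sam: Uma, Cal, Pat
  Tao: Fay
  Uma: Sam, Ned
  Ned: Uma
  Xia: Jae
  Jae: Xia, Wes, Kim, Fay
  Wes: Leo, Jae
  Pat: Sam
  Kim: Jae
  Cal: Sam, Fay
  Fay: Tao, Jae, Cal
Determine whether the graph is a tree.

|V| = 12, |E| = 11.
It is connected with exactly 11 edges, hence acyclic — it is a tree.

Yes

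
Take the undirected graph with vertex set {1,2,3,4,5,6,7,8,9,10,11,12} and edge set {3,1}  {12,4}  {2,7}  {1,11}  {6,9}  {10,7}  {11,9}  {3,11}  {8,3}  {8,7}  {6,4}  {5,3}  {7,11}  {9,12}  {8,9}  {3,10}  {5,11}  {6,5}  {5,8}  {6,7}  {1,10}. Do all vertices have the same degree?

Degrees: 1:3, 2:1, 3:5, 4:2, 5:4, 6:4, 7:5, 8:4, 9:4, 10:3, 11:5, 12:2
Degrees are not all equal (e.g. deg(2)=1 but deg(3)=5); not regular.

No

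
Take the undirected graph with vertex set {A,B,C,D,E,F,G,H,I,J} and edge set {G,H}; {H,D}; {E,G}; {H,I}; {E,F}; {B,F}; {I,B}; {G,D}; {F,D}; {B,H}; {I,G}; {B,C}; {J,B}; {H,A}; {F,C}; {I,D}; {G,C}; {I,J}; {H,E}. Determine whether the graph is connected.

Yes

Starting from A and exploring outward reaches every vertex (A, H, B, I, E, D, G, F, C, J); the graph is connected.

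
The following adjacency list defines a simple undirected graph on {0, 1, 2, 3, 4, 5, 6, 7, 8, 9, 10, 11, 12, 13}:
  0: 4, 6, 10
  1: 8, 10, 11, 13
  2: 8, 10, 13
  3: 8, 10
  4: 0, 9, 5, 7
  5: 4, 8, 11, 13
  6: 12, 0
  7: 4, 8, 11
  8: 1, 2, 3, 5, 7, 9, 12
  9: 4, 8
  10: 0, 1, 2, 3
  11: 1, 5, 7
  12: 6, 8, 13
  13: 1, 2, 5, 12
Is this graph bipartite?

Color {4, 6, 8, 10, 11, 13} black and {0, 1, 2, 3, 5, 7, 9, 12} white. No edge joins two same-colored vertices, so the graph is bipartite.

Yes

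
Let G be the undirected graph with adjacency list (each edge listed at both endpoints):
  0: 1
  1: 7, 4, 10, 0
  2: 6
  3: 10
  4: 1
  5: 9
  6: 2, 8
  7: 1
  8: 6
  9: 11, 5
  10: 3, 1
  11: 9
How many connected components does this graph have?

3

Component: {2, 6, 8}
Component: {5, 9, 11}
Component: {0, 1, 3, 4, 7, 10}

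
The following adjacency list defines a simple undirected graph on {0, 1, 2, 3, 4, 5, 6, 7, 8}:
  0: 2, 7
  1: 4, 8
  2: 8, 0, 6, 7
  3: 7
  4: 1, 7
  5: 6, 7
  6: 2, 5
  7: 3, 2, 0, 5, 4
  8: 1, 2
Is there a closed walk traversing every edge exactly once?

Degrees: 0:2, 1:2, 2:4, 3:1, 4:2, 5:2, 6:2, 7:5, 8:2
3, 7 have odd degree; an Eulerian circuit needs every degree to be even, so none exists.

No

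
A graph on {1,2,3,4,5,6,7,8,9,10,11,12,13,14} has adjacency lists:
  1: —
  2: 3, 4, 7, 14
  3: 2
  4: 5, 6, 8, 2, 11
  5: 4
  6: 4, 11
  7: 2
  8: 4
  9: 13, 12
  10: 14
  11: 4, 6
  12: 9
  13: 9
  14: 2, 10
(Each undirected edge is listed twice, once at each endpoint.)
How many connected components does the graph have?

3

Component: {1}
Component: {9, 12, 13}
Component: {2, 3, 4, 5, 6, 7, 8, 10, 11, 14}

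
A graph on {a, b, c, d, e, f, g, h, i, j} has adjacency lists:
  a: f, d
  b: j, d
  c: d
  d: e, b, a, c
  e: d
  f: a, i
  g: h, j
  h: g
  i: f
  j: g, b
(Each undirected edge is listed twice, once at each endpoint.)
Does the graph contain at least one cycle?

The graph has 10 vertices, 9 edges, and 1 connected component.
Since 9 = 10 - 1, the graph is a forest and contains no cycle.

No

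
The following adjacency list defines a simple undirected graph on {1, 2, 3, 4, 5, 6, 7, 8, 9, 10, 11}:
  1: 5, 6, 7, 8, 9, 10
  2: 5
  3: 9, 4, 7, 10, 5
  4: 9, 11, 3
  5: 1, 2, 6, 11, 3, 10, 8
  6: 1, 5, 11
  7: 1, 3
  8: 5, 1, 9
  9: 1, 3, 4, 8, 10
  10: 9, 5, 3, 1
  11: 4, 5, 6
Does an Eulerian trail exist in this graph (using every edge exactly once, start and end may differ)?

Degrees: 1:6, 2:1, 3:5, 4:3, 5:7, 6:3, 7:2, 8:3, 9:5, 10:4, 11:3
Odd-degree vertices: 2, 3, 4, 5, 6, 8, 9, 11 (8 total).
An Eulerian trail requires 0 or 2 odd-degree vertices; here there are 8.

No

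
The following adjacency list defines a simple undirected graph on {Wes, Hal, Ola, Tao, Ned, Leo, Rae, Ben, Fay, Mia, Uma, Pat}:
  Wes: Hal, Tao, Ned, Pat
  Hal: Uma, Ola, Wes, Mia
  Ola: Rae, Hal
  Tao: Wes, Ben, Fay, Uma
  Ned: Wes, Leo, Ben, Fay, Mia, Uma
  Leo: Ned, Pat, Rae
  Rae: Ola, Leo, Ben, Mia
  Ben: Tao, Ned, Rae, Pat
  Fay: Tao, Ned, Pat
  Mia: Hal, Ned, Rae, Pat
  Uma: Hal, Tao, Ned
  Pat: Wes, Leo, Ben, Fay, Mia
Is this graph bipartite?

Partition the vertices as {Hal, Tao, Ned, Rae, Pat} vs {Wes, Ola, Leo, Ben, Fay, Mia, Uma}. Each listed edge has one endpoint in each part, so the graph is bipartite.

Yes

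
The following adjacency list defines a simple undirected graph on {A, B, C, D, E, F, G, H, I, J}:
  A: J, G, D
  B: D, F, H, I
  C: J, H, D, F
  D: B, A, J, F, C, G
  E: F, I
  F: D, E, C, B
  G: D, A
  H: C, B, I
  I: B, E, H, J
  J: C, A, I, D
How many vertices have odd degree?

Degrees: A:3, B:4, C:4, D:6, E:2, F:4, G:2, H:3, I:4, J:4
Odd-degree vertices: A, H.

2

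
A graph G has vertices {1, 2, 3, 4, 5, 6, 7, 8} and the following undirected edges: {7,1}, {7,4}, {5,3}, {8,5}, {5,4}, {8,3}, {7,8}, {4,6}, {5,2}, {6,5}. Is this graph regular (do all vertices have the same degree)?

No

Degrees: 1:1, 2:1, 3:2, 4:3, 5:5, 6:2, 7:3, 8:3
Degrees are not all equal (e.g. deg(1)=1 but deg(5)=5); not regular.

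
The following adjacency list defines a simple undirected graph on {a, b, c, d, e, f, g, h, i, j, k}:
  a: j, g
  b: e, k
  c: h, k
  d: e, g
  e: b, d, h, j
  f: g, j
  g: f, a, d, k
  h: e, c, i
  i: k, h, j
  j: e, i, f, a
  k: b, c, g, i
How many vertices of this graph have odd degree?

2

Degrees: a:2, b:2, c:2, d:2, e:4, f:2, g:4, h:3, i:3, j:4, k:4
Odd-degree vertices: h, i.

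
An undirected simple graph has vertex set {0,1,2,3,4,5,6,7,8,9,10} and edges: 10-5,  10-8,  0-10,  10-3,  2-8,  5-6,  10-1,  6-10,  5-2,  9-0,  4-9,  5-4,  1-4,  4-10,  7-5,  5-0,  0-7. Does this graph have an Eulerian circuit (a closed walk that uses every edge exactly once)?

No

Degrees: 0:4, 1:2, 2:2, 3:1, 4:4, 5:6, 6:2, 7:2, 8:2, 9:2, 10:7
3, 10 have odd degree; an Eulerian circuit needs every degree to be even, so none exists.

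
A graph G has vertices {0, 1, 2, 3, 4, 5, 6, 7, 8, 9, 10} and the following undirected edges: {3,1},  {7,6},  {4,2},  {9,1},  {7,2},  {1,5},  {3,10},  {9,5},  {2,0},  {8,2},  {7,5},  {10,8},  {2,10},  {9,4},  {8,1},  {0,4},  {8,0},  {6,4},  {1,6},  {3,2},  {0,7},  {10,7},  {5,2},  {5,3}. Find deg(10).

4

Neighbors of 10: 2, 3, 7, 8.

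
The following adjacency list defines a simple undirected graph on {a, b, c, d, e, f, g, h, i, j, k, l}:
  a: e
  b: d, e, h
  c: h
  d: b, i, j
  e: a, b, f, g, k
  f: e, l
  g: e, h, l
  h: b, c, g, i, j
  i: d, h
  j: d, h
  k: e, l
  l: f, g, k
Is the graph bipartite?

Yes

Color {d, e, h, l} black and {a, b, c, f, g, i, j, k} white. No edge joins two same-colored vertices, so the graph is bipartite.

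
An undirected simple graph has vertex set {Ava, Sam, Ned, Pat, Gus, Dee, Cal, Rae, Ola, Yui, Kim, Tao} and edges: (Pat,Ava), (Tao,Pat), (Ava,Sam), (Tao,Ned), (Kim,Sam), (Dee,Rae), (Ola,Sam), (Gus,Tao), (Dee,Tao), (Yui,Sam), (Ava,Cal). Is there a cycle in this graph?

The graph has 12 vertices, 11 edges, and 1 connected component.
A forest on 12 vertices with 1 component has exactly 11 edges, which matches — so no cycle.

No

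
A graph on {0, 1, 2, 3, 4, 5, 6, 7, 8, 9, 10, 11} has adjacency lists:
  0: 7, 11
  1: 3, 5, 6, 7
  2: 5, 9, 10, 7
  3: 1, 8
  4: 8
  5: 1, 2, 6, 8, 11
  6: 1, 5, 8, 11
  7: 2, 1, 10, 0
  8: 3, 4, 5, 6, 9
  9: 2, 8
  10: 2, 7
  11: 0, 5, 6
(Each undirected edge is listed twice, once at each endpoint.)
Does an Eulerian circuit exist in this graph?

No

Degrees: 0:2, 1:4, 2:4, 3:2, 4:1, 5:5, 6:4, 7:4, 8:5, 9:2, 10:2, 11:3
Vertices with odd degree: 4, 5, 8, 11. An Eulerian circuit requires all degrees even.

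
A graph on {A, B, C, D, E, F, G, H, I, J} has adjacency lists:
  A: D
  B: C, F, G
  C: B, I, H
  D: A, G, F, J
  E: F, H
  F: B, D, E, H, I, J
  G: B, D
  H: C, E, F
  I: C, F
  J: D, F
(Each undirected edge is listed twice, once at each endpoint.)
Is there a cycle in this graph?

|V| = 10, |E| = 14, number of components = 1.
Since 14 > 10 - 1, a cycle must exist; for instance D-F-I-C-B-G-D.

Yes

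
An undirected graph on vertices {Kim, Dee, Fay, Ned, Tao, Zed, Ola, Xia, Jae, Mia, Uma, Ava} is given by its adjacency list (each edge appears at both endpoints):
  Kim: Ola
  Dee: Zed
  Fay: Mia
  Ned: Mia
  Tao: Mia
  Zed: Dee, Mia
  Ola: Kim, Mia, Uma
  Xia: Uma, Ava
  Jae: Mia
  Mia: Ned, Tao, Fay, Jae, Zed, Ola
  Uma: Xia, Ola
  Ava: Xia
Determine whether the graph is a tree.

Yes

The graph has 12 vertices and 11 edges.
Connected and |E| = |V| - 1, which characterizes a tree.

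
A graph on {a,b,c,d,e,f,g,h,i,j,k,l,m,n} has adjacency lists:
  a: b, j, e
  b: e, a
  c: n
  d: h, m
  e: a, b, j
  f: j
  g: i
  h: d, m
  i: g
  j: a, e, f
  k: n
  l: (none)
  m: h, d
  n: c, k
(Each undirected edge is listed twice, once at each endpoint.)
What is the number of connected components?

Component: {l}
Component: {g, i}
Component: {c, k, n}
Component: {d, h, m}
Component: {a, b, e, f, j}

5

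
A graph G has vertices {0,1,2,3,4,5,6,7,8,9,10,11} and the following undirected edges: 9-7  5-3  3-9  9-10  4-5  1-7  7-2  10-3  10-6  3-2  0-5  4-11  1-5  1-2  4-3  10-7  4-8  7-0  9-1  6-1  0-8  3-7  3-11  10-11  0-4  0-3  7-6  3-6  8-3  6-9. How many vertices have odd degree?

10

Degrees: 0:5, 1:5, 2:3, 3:10, 4:5, 5:4, 6:5, 7:7, 8:3, 9:5, 10:5, 11:3
Odd-degree vertices: 0, 1, 2, 4, 6, 7, 8, 9, 10, 11.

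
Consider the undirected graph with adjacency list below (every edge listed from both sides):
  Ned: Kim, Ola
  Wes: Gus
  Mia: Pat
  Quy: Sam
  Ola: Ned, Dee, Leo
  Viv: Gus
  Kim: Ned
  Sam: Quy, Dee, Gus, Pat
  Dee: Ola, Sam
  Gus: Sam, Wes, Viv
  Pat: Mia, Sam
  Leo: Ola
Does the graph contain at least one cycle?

No

The graph has 12 vertices, 11 edges, and 1 connected component.
A forest on 12 vertices with 1 component has exactly 11 edges, which matches — so no cycle.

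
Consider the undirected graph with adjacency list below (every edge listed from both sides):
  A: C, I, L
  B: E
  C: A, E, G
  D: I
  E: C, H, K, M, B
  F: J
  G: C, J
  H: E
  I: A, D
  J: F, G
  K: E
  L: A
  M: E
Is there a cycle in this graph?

No

|V| = 13, |E| = 12, number of components = 1.
Since 12 = 13 - 1, the graph is a forest and contains no cycle.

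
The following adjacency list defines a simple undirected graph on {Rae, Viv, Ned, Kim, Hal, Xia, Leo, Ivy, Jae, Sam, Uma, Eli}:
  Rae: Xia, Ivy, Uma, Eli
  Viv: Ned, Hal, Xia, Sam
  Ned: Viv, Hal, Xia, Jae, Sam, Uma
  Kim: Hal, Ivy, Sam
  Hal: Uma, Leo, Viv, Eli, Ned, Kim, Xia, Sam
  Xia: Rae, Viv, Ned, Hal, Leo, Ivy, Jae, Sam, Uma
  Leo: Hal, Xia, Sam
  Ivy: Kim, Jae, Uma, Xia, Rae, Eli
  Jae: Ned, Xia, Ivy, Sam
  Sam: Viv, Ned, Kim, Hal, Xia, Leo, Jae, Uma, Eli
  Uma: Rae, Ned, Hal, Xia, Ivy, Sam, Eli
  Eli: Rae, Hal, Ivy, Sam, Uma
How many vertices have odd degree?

Degrees: Rae:4, Viv:4, Ned:6, Kim:3, Hal:8, Xia:9, Leo:3, Ivy:6, Jae:4, Sam:9, Uma:7, Eli:5
Odd-degree vertices: Kim, Xia, Leo, Sam, Uma, Eli.

6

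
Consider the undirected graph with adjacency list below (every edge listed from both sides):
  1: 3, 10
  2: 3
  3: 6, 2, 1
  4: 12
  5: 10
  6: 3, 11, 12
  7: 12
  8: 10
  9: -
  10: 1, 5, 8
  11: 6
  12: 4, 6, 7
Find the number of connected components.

Component: {9}
Component: {1, 2, 3, 4, 5, 6, 7, 8, 10, 11, 12}

2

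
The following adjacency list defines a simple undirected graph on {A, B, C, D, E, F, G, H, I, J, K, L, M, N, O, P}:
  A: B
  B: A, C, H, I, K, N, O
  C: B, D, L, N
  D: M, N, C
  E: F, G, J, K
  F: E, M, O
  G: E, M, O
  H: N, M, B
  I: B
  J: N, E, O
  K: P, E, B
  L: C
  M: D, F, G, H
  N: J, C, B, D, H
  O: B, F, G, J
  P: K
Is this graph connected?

Yes

A breadth-first search from A visits A, B, N, H, K, O, I, C, D, J, M, P, E, G, F, L — all 16 vertices — so the graph is connected.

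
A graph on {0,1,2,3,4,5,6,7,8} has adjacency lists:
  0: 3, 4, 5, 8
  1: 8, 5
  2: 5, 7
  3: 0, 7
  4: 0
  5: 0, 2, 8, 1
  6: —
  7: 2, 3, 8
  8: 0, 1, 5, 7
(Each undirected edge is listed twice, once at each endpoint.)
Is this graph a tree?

No

|V| = 9, |E| = 11.
It splits into 2 components, so it cannot be a tree.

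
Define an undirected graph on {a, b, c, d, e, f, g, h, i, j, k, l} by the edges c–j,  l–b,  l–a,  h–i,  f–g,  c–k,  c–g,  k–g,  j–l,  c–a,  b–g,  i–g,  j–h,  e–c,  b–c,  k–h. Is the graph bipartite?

No

The cycle b-g-c-b has length 3, which is odd, so the graph is not bipartite.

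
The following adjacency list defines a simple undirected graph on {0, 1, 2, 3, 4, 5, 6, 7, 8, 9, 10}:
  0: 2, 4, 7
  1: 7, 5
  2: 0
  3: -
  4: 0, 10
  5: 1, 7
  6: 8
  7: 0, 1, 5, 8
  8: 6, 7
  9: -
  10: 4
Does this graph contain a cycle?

|V| = 11, |E| = 9, number of components = 3.
One cycle is 7-1-5-7.

Yes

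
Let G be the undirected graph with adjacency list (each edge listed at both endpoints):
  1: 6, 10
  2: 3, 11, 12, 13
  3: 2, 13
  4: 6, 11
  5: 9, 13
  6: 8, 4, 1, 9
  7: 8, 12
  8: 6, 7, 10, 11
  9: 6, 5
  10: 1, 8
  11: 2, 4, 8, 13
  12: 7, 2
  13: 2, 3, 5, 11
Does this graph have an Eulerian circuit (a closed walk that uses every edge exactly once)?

Degrees: 1:2, 2:4, 3:2, 4:2, 5:2, 6:4, 7:2, 8:4, 9:2, 10:2, 11:4, 12:2, 13:4
Every vertex has even degree and the edges form a single connected piece, so an Eulerian circuit exists.

Yes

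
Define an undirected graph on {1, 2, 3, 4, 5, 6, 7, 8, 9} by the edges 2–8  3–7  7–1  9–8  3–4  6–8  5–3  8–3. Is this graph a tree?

Yes

|V| = 9, |E| = 8.
It is connected with exactly 8 edges, hence acyclic — it is a tree.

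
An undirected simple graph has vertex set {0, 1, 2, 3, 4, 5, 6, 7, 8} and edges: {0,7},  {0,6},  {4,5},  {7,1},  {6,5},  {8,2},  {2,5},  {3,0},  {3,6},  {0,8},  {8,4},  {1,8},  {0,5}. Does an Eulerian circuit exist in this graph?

Degrees: 0:5, 1:2, 2:2, 3:2, 4:2, 5:4, 6:3, 7:2, 8:4
Vertices with odd degree: 0, 6. An Eulerian circuit requires all degrees even.

No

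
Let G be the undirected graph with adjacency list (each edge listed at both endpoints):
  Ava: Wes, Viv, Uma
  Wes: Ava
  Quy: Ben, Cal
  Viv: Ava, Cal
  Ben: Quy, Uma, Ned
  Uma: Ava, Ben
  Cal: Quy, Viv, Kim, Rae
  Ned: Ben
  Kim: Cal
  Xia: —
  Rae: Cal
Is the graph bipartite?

Yes

Color {Wes, Quy, Viv, Uma, Ned, Kim, Xia, Rae} black and {Ava, Ben, Cal} white. No edge joins two same-colored vertices, so the graph is bipartite.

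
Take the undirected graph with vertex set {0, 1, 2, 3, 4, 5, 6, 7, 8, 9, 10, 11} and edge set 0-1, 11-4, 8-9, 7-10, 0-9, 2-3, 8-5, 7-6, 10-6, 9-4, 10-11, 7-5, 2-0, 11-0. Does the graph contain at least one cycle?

The graph has 12 vertices, 14 edges, and 1 connected component.
One cycle is 0-11-4-9-0.

Yes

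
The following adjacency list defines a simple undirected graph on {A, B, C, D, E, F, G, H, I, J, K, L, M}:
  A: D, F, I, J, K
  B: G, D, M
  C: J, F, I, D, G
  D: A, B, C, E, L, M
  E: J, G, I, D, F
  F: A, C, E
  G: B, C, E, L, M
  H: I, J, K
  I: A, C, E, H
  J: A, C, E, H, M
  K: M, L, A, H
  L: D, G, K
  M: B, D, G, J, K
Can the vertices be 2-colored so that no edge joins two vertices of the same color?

No

G-B-M-G is an odd cycle (length 3), and a bipartite graph can contain only even cycles.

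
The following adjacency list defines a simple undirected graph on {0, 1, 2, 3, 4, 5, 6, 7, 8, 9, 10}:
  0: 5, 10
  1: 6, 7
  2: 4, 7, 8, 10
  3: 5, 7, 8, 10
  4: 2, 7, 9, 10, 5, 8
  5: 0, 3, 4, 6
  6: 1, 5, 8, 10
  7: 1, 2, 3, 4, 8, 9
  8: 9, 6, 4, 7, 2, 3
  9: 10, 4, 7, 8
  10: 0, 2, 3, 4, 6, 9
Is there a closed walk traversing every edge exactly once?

Degrees: 0:2, 1:2, 2:4, 3:4, 4:6, 5:4, 6:4, 7:6, 8:6, 9:4, 10:6
All degrees are even and the non-isolated vertices are connected — an Eulerian circuit exists.

Yes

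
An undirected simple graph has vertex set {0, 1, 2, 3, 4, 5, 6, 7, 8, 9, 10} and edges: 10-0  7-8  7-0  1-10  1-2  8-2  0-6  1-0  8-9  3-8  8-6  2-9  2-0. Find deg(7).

2

Neighbors of 7: 0, 8.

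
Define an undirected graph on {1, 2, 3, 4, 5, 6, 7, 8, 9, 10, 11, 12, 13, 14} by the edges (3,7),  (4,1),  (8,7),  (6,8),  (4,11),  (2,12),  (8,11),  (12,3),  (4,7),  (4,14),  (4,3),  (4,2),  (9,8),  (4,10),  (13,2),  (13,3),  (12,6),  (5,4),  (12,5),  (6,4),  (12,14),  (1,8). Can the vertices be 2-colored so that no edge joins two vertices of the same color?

The cycle 7-3-4-7 has length 3, which is odd, so the graph is not bipartite.

No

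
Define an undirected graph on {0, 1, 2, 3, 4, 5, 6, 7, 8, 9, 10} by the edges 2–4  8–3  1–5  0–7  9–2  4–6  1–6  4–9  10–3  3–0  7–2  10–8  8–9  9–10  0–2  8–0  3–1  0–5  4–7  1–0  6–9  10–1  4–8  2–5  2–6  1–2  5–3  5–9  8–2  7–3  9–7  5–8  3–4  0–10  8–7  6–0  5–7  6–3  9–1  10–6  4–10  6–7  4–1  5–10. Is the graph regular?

Degrees: 0:8, 1:8, 2:8, 3:8, 4:8, 5:8, 6:8, 7:8, 8:8, 9:8, 10:8
Every vertex has degree 8, so the graph is 8-regular.

Yes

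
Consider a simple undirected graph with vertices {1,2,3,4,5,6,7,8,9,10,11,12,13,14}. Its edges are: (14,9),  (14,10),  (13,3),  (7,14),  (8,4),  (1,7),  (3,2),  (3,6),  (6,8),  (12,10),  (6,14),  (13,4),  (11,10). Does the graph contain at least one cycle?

Yes

|V| = 14, |E| = 13, number of components = 2.
One cycle is 6-3-13-4-8-6.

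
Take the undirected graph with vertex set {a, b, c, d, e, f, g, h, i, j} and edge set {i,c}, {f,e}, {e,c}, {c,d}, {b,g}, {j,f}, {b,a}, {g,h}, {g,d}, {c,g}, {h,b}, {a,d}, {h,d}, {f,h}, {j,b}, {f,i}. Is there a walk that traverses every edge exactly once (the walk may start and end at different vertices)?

Degrees: a:2, b:4, c:4, d:4, e:2, f:4, g:4, h:4, i:2, j:2
Odd-degree vertices: none (0 total).
With 0 odd-degree vertices and all edges in one connected piece, an Eulerian trail exists.

Yes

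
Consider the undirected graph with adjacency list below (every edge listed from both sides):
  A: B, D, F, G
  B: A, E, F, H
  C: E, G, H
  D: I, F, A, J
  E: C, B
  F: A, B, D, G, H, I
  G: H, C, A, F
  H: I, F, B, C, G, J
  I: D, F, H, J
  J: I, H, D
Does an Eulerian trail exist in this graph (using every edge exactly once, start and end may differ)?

Yes

Degrees: A:4, B:4, C:3, D:4, E:2, F:6, G:4, H:6, I:4, J:3
Odd-degree vertices: C, J (2 total).
The non-isolated vertices are connected and exactly 2 have odd degree, so an Eulerian trail exists (from C to J).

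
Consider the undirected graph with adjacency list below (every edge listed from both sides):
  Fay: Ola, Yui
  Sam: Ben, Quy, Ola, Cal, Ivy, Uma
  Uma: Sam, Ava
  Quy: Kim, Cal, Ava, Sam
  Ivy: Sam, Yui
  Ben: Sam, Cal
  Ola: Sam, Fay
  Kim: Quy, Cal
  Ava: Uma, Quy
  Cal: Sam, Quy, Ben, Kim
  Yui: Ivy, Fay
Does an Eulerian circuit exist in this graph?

Yes

Degrees: Fay:2, Sam:6, Uma:2, Quy:4, Ivy:2, Ben:2, Ola:2, Kim:2, Ava:2, Cal:4, Yui:2
All degrees are even and the non-isolated vertices are connected — an Eulerian circuit exists.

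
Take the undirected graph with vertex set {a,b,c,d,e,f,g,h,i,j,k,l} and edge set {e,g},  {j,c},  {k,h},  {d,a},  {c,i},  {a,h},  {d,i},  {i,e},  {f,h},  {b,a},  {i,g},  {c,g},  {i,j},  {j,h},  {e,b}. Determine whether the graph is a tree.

No

The graph has 12 vertices and 15 edges.
It is not connected, so it is not a tree.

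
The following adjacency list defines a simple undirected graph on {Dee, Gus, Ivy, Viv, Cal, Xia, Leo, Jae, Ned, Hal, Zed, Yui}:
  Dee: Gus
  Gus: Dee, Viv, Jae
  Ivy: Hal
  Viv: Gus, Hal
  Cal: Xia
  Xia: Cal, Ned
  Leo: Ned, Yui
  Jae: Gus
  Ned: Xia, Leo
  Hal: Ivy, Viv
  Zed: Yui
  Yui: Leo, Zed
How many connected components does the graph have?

2

Component: {Dee, Gus, Ivy, Viv, Jae, Hal}
Component: {Cal, Xia, Leo, Ned, Zed, Yui}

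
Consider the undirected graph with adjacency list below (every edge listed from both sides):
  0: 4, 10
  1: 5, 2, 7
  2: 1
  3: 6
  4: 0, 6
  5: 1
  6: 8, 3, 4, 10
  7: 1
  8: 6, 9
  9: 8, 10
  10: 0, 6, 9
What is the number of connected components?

2

Component: {1, 2, 5, 7}
Component: {0, 3, 4, 6, 8, 9, 10}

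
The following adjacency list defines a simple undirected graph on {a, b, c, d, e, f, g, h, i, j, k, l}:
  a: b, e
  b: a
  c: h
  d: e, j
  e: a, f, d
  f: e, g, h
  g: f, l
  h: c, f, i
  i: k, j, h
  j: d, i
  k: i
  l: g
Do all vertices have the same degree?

No

Degrees: a:2, b:1, c:1, d:2, e:3, f:3, g:2, h:3, i:3, j:2, k:1, l:1
Vertex b has degree 1 while e has degree 3, so the graph is not regular.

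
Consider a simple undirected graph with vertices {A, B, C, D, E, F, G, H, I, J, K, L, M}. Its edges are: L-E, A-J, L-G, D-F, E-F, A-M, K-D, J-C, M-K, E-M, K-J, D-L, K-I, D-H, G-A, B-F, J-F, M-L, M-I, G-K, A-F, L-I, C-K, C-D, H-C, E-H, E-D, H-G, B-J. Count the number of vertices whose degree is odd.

Degrees: A:4, B:2, C:4, D:6, E:5, F:5, G:4, H:4, I:3, J:5, K:6, L:5, M:5
Odd-degree vertices: E, F, I, J, L, M.

6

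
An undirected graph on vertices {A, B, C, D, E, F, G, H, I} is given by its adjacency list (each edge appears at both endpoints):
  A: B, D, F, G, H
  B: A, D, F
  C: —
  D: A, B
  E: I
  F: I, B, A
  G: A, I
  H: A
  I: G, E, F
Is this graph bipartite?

A-B-F-A is an odd cycle (length 3), and a bipartite graph can contain only even cycles.

No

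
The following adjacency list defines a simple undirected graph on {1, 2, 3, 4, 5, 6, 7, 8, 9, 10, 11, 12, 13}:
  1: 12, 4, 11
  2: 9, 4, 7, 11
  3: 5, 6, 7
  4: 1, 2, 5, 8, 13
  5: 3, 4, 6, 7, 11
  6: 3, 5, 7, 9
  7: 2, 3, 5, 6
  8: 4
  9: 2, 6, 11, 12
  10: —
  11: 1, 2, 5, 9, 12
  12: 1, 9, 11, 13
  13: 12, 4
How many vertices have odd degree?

6

Degrees: 1:3, 2:4, 3:3, 4:5, 5:5, 6:4, 7:4, 8:1, 9:4, 10:0, 11:5, 12:4, 13:2
Odd-degree vertices: 1, 3, 4, 5, 8, 11.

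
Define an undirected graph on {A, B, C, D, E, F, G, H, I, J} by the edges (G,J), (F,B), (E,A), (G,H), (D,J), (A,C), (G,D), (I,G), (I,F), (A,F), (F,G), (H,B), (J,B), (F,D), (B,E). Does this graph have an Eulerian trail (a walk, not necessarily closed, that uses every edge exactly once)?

No

Degrees: A:3, B:4, C:1, D:3, E:2, F:5, G:5, H:2, I:2, J:3
Odd-degree vertices: A, C, D, F, G, J (6 total).
With 6 odd-degree vertices (more than two), no single trail can use every edge.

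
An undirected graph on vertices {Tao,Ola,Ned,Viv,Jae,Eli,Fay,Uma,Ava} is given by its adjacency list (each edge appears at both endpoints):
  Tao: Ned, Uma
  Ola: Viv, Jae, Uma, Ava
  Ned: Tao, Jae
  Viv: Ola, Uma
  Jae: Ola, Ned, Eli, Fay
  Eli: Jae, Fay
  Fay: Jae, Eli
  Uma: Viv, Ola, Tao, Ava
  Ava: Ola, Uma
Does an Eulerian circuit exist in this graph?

Yes

Degrees: Tao:2, Ola:4, Ned:2, Viv:2, Jae:4, Eli:2, Fay:2, Uma:4, Ava:2
Every vertex has even degree and the edges form a single connected piece, so an Eulerian circuit exists.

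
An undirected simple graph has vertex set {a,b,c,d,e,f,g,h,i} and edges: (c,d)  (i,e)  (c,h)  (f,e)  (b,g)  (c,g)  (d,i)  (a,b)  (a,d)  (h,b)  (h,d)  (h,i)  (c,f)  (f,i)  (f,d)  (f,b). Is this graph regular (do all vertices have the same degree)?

No

Degrees: a:2, b:4, c:4, d:5, e:2, f:5, g:2, h:4, i:4
Degrees are not all equal (e.g. deg(a)=2 but deg(d)=5); not regular.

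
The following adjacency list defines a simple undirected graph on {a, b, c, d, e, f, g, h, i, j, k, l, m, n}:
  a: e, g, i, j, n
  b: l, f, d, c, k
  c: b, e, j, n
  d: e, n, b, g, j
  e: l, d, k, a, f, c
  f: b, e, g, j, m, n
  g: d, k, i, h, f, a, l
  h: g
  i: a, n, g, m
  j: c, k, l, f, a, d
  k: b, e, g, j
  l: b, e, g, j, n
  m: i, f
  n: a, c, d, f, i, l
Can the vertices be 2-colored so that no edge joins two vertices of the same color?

No

The cycle a-i-n-a has length 3, which is odd, so the graph is not bipartite.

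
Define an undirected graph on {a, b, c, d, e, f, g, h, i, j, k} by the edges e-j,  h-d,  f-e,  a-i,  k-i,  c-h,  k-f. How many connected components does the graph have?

4

Component: {b}
Component: {g}
Component: {c, d, h}
Component: {a, e, f, i, j, k}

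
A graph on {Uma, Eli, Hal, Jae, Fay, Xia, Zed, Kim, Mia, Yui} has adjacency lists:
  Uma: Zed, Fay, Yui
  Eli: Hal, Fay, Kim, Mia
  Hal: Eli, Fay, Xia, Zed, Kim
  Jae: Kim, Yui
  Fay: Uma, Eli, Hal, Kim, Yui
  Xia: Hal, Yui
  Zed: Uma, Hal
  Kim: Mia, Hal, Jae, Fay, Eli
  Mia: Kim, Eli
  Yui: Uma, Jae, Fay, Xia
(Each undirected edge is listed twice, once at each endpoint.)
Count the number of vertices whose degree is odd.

4

Degrees: Uma:3, Eli:4, Hal:5, Jae:2, Fay:5, Xia:2, Zed:2, Kim:5, Mia:2, Yui:4
Odd-degree vertices: Uma, Hal, Fay, Kim.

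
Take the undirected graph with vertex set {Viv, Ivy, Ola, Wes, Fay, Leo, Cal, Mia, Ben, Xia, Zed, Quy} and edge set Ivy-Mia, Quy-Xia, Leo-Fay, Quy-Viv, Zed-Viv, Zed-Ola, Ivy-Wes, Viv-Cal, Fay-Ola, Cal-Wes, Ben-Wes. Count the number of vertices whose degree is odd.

Degrees: Viv:3, Ivy:2, Ola:2, Wes:3, Fay:2, Leo:1, Cal:2, Mia:1, Ben:1, Xia:1, Zed:2, Quy:2
Odd-degree vertices: Viv, Wes, Leo, Mia, Ben, Xia.

6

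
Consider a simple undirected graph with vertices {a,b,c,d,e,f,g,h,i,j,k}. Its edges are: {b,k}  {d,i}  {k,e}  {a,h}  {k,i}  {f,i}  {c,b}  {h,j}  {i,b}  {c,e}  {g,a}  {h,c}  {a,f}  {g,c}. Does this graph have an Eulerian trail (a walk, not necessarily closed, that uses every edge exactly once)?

Degrees: a:3, b:3, c:4, d:1, e:2, f:2, g:2, h:3, i:4, j:1, k:3
Odd-degree vertices: a, b, d, h, j, k (6 total).
With 6 odd-degree vertices (more than two), no single trail can use every edge.

No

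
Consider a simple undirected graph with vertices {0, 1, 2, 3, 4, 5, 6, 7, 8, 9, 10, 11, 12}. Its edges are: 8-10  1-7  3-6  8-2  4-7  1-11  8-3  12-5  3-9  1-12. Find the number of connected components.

Component: {0}
Component: {1, 4, 5, 7, 11, 12}
Component: {2, 3, 6, 8, 9, 10}

3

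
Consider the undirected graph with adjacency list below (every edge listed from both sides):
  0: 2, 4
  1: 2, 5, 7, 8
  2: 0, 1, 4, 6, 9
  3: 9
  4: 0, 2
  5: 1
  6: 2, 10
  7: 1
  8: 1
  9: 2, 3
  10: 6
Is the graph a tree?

No

|V| = 11, |E| = 11.
Connected but with 11 > 10 edges, so it has a cycle and is not a tree.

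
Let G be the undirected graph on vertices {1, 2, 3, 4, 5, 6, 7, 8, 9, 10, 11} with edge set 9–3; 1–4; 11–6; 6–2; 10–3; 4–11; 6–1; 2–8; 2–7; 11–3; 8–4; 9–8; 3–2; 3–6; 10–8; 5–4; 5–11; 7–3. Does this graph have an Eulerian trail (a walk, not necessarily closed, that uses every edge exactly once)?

Yes

Degrees: 1:2, 2:4, 3:6, 4:4, 5:2, 6:4, 7:2, 8:4, 9:2, 10:2, 11:4
Odd-degree vertices: none (0 total).
With 0 odd-degree vertices and all edges in one connected piece, an Eulerian trail exists.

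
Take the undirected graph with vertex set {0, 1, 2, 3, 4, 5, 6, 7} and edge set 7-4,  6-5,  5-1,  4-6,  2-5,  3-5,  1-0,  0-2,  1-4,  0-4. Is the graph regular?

Degrees: 0:3, 1:3, 2:2, 3:1, 4:4, 5:4, 6:2, 7:1
Degrees are not all equal (e.g. deg(3)=1 but deg(4)=4); not regular.

No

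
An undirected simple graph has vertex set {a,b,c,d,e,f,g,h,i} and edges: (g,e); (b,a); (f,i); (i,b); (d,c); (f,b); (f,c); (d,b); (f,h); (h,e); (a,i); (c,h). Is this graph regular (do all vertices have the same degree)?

Degrees: a:2, b:4, c:3, d:2, e:2, f:4, g:1, h:3, i:3
Degrees are not all equal (e.g. deg(g)=1 but deg(b)=4); not regular.

No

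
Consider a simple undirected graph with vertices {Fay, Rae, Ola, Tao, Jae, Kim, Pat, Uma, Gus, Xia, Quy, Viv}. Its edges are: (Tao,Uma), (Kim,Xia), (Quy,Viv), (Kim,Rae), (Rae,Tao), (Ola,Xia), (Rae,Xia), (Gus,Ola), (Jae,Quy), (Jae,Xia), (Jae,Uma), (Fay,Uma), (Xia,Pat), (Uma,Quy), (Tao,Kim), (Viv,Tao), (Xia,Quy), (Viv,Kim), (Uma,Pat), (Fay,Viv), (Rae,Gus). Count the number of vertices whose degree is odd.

Degrees: Fay:2, Rae:4, Ola:2, Tao:4, Jae:3, Kim:4, Pat:2, Uma:5, Gus:2, Xia:6, Quy:4, Viv:4
Odd-degree vertices: Jae, Uma.

2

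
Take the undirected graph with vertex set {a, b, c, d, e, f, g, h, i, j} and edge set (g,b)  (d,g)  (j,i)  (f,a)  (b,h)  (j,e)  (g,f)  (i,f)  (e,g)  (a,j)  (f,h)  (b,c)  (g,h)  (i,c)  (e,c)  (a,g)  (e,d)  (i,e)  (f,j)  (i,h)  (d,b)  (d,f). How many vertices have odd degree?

Degrees: a:3, b:4, c:3, d:4, e:5, f:6, g:6, h:4, i:5, j:4
Odd-degree vertices: a, c, e, i.

4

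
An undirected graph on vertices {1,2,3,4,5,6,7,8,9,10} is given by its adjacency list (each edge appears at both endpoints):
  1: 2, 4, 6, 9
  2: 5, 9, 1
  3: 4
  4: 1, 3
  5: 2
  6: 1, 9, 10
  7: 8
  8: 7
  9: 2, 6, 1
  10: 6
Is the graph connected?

Component: {7, 8}
Component: {1, 2, 3, 4, 5, 6, 9, 10}
There are 2 separate components, so the graph is not connected.

No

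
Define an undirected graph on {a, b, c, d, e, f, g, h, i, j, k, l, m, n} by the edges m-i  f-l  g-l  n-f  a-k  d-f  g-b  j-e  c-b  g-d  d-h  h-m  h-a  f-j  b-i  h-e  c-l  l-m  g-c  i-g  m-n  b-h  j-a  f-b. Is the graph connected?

Starting from a and exploring outward reaches every vertex (a, h, k, j, b, e, d, m, f, i, g, c, n, l); the graph is connected.

Yes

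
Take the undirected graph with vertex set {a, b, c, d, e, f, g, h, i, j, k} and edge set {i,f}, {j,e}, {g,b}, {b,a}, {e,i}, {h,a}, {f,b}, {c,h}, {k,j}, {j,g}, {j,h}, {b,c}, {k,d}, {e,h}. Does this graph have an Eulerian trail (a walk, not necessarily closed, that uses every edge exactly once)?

Degrees: a:2, b:4, c:2, d:1, e:3, f:2, g:2, h:4, i:2, j:4, k:2
Odd-degree vertices: d, e (2 total).
With 2 odd-degree vertices and all edges in one connected piece, an Eulerian trail exists (from d to e).

Yes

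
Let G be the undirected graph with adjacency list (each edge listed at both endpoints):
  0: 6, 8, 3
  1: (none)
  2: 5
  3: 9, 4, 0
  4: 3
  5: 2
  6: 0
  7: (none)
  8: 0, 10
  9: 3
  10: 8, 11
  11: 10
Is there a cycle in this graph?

The graph has 12 vertices, 8 edges, and 4 connected components.
Since 8 = 12 - 4, the graph is a forest and contains no cycle.

No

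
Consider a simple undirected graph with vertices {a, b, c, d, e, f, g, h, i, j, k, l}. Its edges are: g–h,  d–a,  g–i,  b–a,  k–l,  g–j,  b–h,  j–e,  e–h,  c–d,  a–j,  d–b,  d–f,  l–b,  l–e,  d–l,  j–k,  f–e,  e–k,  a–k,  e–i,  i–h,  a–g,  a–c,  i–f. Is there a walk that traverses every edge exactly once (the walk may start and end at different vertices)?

Yes

Degrees: a:6, b:4, c:2, d:5, e:6, f:3, g:4, h:4, i:4, j:4, k:4, l:4
Odd-degree vertices: d, f (2 total).
The non-isolated vertices are connected and exactly 2 have odd degree, so an Eulerian trail exists (from d to f).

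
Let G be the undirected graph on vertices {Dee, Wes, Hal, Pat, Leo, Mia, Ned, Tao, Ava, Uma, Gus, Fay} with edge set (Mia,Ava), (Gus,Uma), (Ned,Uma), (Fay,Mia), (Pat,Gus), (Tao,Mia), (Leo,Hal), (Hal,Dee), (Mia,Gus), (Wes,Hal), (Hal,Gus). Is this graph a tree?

|V| = 12, |E| = 11.
It is connected with exactly 11 edges, hence acyclic — it is a tree.

Yes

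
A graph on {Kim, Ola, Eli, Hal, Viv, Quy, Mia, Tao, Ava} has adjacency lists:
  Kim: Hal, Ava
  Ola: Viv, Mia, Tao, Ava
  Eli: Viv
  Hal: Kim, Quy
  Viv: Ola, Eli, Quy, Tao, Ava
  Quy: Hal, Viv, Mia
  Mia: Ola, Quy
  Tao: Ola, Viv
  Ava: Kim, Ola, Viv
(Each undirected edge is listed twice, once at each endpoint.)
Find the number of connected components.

1

Component: {Kim, Ola, Eli, Hal, Viv, Quy, Mia, Tao, Ava}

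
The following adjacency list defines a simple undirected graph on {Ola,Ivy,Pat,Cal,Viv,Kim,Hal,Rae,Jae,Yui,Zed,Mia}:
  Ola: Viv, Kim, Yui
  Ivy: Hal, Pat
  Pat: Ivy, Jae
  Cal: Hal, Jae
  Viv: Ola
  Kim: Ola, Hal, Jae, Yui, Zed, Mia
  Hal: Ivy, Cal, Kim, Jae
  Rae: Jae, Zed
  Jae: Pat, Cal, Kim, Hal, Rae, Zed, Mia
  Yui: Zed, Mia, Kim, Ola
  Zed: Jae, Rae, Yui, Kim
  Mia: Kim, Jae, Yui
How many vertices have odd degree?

Degrees: Ola:3, Ivy:2, Pat:2, Cal:2, Viv:1, Kim:6, Hal:4, Rae:2, Jae:7, Yui:4, Zed:4, Mia:3
Odd-degree vertices: Ola, Viv, Jae, Mia.

4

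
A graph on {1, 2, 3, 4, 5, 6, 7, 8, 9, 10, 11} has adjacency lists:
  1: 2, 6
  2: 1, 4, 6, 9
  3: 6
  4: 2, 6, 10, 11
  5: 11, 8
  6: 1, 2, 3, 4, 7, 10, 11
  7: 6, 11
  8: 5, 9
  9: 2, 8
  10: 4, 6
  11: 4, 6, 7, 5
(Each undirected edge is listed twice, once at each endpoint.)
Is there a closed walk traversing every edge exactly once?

No

Degrees: 1:2, 2:4, 3:1, 4:4, 5:2, 6:7, 7:2, 8:2, 9:2, 10:2, 11:4
3, 6 have odd degree; an Eulerian circuit needs every degree to be even, so none exists.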